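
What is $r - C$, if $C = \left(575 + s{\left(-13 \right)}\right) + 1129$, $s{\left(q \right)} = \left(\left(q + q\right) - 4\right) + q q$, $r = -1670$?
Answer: $-3513$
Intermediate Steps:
$s{\left(q \right)} = -4 + q^{2} + 2 q$ ($s{\left(q \right)} = \left(2 q - 4\right) + q^{2} = \left(-4 + 2 q\right) + q^{2} = -4 + q^{2} + 2 q$)
$C = 1843$ ($C = \left(575 + \left(-4 + \left(-13\right)^{2} + 2 \left(-13\right)\right)\right) + 1129 = \left(575 - -139\right) + 1129 = \left(575 + 139\right) + 1129 = 714 + 1129 = 1843$)
$r - C = -1670 - 1843 = -3513$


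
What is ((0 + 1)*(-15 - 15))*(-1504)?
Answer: 45120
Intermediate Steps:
((0 + 1)*(-15 - 15))*(-1504) = (1*(-30))*(-1504) = -30*(-1504) = 45120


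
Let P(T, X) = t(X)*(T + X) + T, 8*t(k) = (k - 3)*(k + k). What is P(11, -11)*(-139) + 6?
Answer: -1523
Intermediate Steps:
t(k) = k*(-3 + k)/4 (t(k) = ((k - 3)*(k + k))/8 = ((-3 + k)*(2*k))/8 = (2*k*(-3 + k))/8 = k*(-3 + k)/4)
P(T, X) = T + X*(-3 + X)*(T + X)/4 (P(T, X) = (X*(-3 + X)/4)*(T + X) + T = X*(-3 + X)*(T + X)/4 + T = T + X*(-3 + X)*(T + X)/4)
P(11, -11)*(-139) + 6 = (11 + (¼)*(-11)²*(-3 - 11) + (¼)*11*(-11)*(-3 - 11))*(-139) + 6 = (11 + (¼)*121*(-14) + (¼)*11*(-11)*(-14))*(-139) + 6 = (11 - 847/2 + 847/2)*(-139) + 6 = 11*(-139) + 6 = -1529 + 6 = -1523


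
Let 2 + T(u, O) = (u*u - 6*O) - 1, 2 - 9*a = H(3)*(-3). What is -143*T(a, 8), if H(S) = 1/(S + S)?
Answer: 2359357/324 ≈ 7282.0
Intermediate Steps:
H(S) = 1/(2*S)
a = 5/18 (a = 2/9 - (1/2)/3*(-3)/9 = 2/9 - (1/2)*(1/3)*(-3)/9 = 2/9 - (-3)/54 = 2/9 - 1/9*(-1/2) = 2/9 + 1/18 = 5/18 ≈ 0.27778)
T(u, O) = -3 + u**2 - 6*O (T(u, O) = -2 + ((u*u - 6*O) - 1) = -2 + ((u**2 - 6*O) - 1) = -2 + (-1 + u**2 - 6*O) = -3 + u**2 - 6*O)
-143*T(a, 8) = -143*(-3 + (5/18)**2 - 6*8) = -143*(-3 + 25/324 - 48) = -143*(-16499/324) = 2359357/324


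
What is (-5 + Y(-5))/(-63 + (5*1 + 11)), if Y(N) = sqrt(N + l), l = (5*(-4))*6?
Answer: 5/47 - 5*I*sqrt(5)/47 ≈ 0.10638 - 0.23788*I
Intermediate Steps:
l = -120 (l = -20*6 = -120)
Y(N) = sqrt(-120 + N) (Y(N) = sqrt(N - 120) = sqrt(-120 + N))
(-5 + Y(-5))/(-63 + (5*1 + 11)) = (-5 + sqrt(-120 - 5))/(-63 + (5*1 + 11)) = (-5 + sqrt(-125))/(-63 + (5 + 11)) = (-5 + 5*I*sqrt(5))/(-63 + 16) = (-5 + 5*I*sqrt(5))/(-47) = (-5 + 5*I*sqrt(5))*(-1/47) = 5/47 - 5*I*sqrt(5)/47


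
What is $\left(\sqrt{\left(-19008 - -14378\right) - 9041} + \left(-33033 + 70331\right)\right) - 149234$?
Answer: $-111936 + 21 i \sqrt{31} \approx -1.1194 \cdot 10^{5} + 116.92 i$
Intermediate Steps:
$\left(\sqrt{\left(-19008 - -14378\right) - 9041} + \left(-33033 + 70331\right)\right) - 149234 = \left(\sqrt{\left(-19008 + 14378\right) - 9041} + 37298\right) - 149234 = \left(\sqrt{-4630 - 9041} + 37298\right) - 149234 = \left(\sqrt{-13671} + 37298\right) - 149234 = \left(21 i \sqrt{31} + 37298\right) - 149234 = \left(37298 + 21 i \sqrt{31}\right) - 149234 = -111936 + 21 i \sqrt{31}$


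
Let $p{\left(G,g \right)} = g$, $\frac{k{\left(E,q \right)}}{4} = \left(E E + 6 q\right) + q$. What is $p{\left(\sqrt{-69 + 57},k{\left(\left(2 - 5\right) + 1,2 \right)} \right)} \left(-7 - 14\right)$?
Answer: $-1512$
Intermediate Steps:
$k{\left(E,q \right)} = 4 E^{2} + 28 q$ ($k{\left(E,q \right)} = 4 \left(\left(E E + 6 q\right) + q\right) = 4 \left(\left(E^{2} + 6 q\right) + q\right) = 4 \left(E^{2} + 7 q\right) = 4 E^{2} + 28 q$)
$p{\left(\sqrt{-69 + 57},k{\left(\left(2 - 5\right) + 1,2 \right)} \right)} \left(-7 - 14\right) = \left(4 \left(\left(2 - 5\right) + 1\right)^{2} + 28 \cdot 2\right) \left(-7 - 14\right) = \left(4 \left(-3 + 1\right)^{2} + 56\right) \left(-7 - 14\right) = \left(4 \left(-2\right)^{2} + 56\right) \left(-21\right) = \left(4 \cdot 4 + 56\right) \left(-21\right) = \left(16 + 56\right) \left(-21\right) = 72 \left(-21\right) = -1512$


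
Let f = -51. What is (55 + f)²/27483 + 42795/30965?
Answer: 235326085/170202219 ≈ 1.3826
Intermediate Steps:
(55 + f)²/27483 + 42795/30965 = (55 - 51)²/27483 + 42795/30965 = 4²*(1/27483) + 42795*(1/30965) = 16*(1/27483) + 8559/6193 = 16/27483 + 8559/6193 = 235326085/170202219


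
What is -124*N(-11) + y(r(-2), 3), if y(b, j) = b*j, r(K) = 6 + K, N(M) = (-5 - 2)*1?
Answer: 880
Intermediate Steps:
N(M) = -7 (N(M) = -7*1 = -7)
-124*N(-11) + y(r(-2), 3) = -124*(-7) + (6 - 2)*3 = 868 + 4*3 = 868 + 12 = 880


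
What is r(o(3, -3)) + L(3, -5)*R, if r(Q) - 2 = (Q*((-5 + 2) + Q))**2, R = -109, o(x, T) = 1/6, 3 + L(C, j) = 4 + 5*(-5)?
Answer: 3393217/1296 ≈ 2618.2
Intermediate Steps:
L(C, j) = -24 (L(C, j) = -3 + (4 + 5*(-5)) = -3 + (4 - 25) = -3 - 21 = -24)
o(x, T) = 1/6 (o(x, T) = 1*(1/6) = 1/6)
r(Q) = 2 + Q**2*(-3 + Q)**2 (r(Q) = 2 + (Q*((-5 + 2) + Q))**2 = 2 + (Q*(-3 + Q))**2 = 2 + Q**2*(-3 + Q)**2)
r(o(3, -3)) + L(3, -5)*R = (2 + (1/6)**2*(-3 + 1/6)**2) - 24*(-109) = (2 + (-17/6)**2/36) + 2616 = (2 + (1/36)*(289/36)) + 2616 = (2 + 289/1296) + 2616 = 2881/1296 + 2616 = 3393217/1296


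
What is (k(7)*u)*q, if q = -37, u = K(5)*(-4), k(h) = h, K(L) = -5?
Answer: -5180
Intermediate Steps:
u = 20 (u = -5*(-4) = 20)
(k(7)*u)*q = (7*20)*(-37) = 140*(-37) = -5180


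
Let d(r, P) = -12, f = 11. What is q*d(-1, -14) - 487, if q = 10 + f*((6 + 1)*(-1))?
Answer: 317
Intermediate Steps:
q = -67 (q = 10 + 11*((6 + 1)*(-1)) = 10 + 11*(7*(-1)) = 10 + 11*(-7) = 10 - 77 = -67)
q*d(-1, -14) - 487 = -67*(-12) - 487 = 804 - 487 = 317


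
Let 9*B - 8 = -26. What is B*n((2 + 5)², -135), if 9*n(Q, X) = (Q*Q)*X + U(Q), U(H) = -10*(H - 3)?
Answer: 649190/9 ≈ 72132.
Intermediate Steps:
B = -2 (B = 8/9 + (⅑)*(-26) = 8/9 - 26/9 = -2)
U(H) = 30 - 10*H (U(H) = -10*(-3 + H) = 30 - 10*H)
n(Q, X) = 10/3 - 10*Q/9 + X*Q²/9 (n(Q, X) = ((Q*Q)*X + (30 - 10*Q))/9 = (Q²*X + (30 - 10*Q))/9 = (X*Q² + (30 - 10*Q))/9 = (30 - 10*Q + X*Q²)/9 = 10/3 - 10*Q/9 + X*Q²/9)
B*n((2 + 5)², -135) = -2*(10/3 - 10*(2 + 5)²/9 + (⅑)*(-135)*((2 + 5)²)²) = -2*(10/3 - 10/9*7² + (⅑)*(-135)*(7²)²) = -2*(10/3 - 10/9*49 + (⅑)*(-135)*49²) = -2*(10/3 - 490/9 + (⅑)*(-135)*2401) = -2*(10/3 - 490/9 - 36015) = -2*(-324595/9) = 649190/9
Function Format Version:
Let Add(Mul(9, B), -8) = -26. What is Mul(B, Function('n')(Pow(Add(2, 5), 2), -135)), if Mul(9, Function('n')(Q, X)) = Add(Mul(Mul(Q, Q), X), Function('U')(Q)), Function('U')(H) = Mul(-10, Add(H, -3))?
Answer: Rational(649190, 9) ≈ 72132.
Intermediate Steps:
B = -2 (B = Add(Rational(8, 9), Mul(Rational(1, 9), -26)) = Add(Rational(8, 9), Rational(-26, 9)) = -2)
Function('U')(H) = Add(30, Mul(-10, H)) (Function('U')(H) = Mul(-10, Add(-3, H)) = Add(30, Mul(-10, H)))
Function('n')(Q, X) = Add(Rational(10, 3), Mul(Rational(-10, 9), Q), Mul(Rational(1, 9), X, Pow(Q, 2))) (Function('n')(Q, X) = Mul(Rational(1, 9), Add(Mul(Mul(Q, Q), X), Add(30, Mul(-10, Q)))) = Mul(Rational(1, 9), Add(Mul(Pow(Q, 2), X), Add(30, Mul(-10, Q)))) = Mul(Rational(1, 9), Add(Mul(X, Pow(Q, 2)), Add(30, Mul(-10, Q)))) = Mul(Rational(1, 9), Add(30, Mul(-10, Q), Mul(X, Pow(Q, 2)))) = Add(Rational(10, 3), Mul(Rational(-10, 9), Q), Mul(Rational(1, 9), X, Pow(Q, 2))))
Mul(B, Function('n')(Pow(Add(2, 5), 2), -135)) = Mul(-2, Add(Rational(10, 3), Mul(Rational(-10, 9), Pow(Add(2, 5), 2)), Mul(Rational(1, 9), -135, Pow(Pow(Add(2, 5), 2), 2)))) = Mul(-2, Add(Rational(10, 3), Mul(Rational(-10, 9), Pow(7, 2)), Mul(Rational(1, 9), -135, Pow(Pow(7, 2), 2)))) = Mul(-2, Add(Rational(10, 3), Mul(Rational(-10, 9), 49), Mul(Rational(1, 9), -135, Pow(49, 2)))) = Mul(-2, Add(Rational(10, 3), Rational(-490, 9), Mul(Rational(1, 9), -135, 2401))) = Mul(-2, Add(Rational(10, 3), Rational(-490, 9), -36015)) = Mul(-2, Rational(-324595, 9)) = Rational(649190, 9)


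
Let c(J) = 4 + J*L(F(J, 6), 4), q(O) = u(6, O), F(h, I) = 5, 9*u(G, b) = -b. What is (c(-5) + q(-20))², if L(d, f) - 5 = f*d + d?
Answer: 1674436/81 ≈ 20672.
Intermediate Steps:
u(G, b) = -b/9 (u(G, b) = (-b)/9 = -b/9)
q(O) = -O/9
L(d, f) = 5 + d + d*f (L(d, f) = 5 + (f*d + d) = 5 + (d*f + d) = 5 + (d + d*f) = 5 + d + d*f)
c(J) = 4 + 30*J (c(J) = 4 + J*(5 + 5 + 5*4) = 4 + J*(5 + 5 + 20) = 4 + J*30 = 4 + 30*J)
(c(-5) + q(-20))² = ((4 + 30*(-5)) - ⅑*(-20))² = ((4 - 150) + 20/9)² = (-146 + 20/9)² = (-1294/9)² = 1674436/81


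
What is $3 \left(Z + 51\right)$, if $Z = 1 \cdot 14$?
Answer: $195$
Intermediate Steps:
$Z = 14$
$3 \left(Z + 51\right) = 3 \left(14 + 51\right) = 3 \cdot 65 = 195$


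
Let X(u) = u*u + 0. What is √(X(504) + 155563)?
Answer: √409579 ≈ 639.98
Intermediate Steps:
X(u) = u² (X(u) = u² + 0 = u²)
√(X(504) + 155563) = √(504² + 155563) = √(254016 + 155563) = √409579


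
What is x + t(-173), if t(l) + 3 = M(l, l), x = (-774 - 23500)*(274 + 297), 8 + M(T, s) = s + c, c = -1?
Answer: -13860639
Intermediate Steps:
M(T, s) = -9 + s (M(T, s) = -8 + (s - 1) = -8 + (-1 + s) = -9 + s)
x = -13860454 (x = -24274*571 = -13860454)
t(l) = -12 + l (t(l) = -3 + (-9 + l) = -12 + l)
x + t(-173) = -13860454 + (-12 - 173) = -13860454 - 185 = -13860639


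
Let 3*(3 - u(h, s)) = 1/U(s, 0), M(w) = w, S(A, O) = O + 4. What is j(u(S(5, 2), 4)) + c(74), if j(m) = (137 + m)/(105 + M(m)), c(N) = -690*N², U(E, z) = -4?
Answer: -4900634999/1297 ≈ -3.7784e+6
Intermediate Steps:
S(A, O) = 4 + O
u(h, s) = 37/12 (u(h, s) = 3 - ⅓/(-4) = 3 - ⅓*(-¼) = 3 + 1/12 = 37/12)
j(m) = (137 + m)/(105 + m)
j(u(S(5, 2), 4)) + c(74) = (137 + 37/12)/(105 + 37/12) - 690*74² = (1681/12)/(1297/12) - 690*5476 = (12/1297)*(1681/12) - 3778440 = 1681/1297 - 3778440 = -4900634999/1297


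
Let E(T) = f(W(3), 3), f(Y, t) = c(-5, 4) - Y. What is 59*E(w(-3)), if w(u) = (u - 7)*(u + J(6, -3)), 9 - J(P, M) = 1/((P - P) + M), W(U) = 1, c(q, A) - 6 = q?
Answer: 0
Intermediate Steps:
c(q, A) = 6 + q
J(P, M) = 9 - 1/M (J(P, M) = 9 - 1/((P - P) + M) = 9 - 1/(0 + M) = 9 - 1/M)
w(u) = (-7 + u)*(28/3 + u) (w(u) = (u - 7)*(u + (9 - 1/(-3))) = (-7 + u)*(u + (9 - 1*(-1/3))) = (-7 + u)*(u + (9 + 1/3)) = (-7 + u)*(u + 28/3) = (-7 + u)*(28/3 + u))
f(Y, t) = 1 - Y (f(Y, t) = (6 - 5) - Y = 1 - Y)
E(T) = 0 (E(T) = 1 - 1*1 = 1 - 1 = 0)
59*E(w(-3)) = 59*0 = 0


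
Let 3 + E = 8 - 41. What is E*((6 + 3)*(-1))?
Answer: 324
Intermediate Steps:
E = -36 (E = -3 + (8 - 41) = -3 - 33 = -36)
E*((6 + 3)*(-1)) = -36*(6 + 3)*(-1) = -324*(-1) = -36*(-9) = 324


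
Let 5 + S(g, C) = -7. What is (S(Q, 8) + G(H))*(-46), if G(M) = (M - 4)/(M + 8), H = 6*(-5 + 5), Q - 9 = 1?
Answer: 575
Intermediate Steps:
Q = 10 (Q = 9 + 1 = 10)
S(g, C) = -12 (S(g, C) = -5 - 7 = -12)
H = 0 (H = 6*0 = 0)
G(M) = (-4 + M)/(8 + M)
(S(Q, 8) + G(H))*(-46) = (-12 + (-4 + 0)/(8 + 0))*(-46) = (-12 - 4/8)*(-46) = (-12 + (⅛)*(-4))*(-46) = (-12 - ½)*(-46) = -25/2*(-46) = 575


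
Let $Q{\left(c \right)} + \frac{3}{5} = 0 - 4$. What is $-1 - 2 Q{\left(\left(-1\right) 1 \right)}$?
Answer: $\frac{41}{5} \approx 8.2$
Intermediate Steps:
$Q{\left(c \right)} = - \frac{23}{5}$ ($Q{\left(c \right)} = - \frac{3}{5} + \left(0 - 4\right) = - \frac{3}{5} - 4 = - \frac{23}{5}$)
$-1 - 2 Q{\left(\left(-1\right) 1 \right)} = -1 - - \frac{46}{5} = -1 + \frac{46}{5} = \frac{41}{5}$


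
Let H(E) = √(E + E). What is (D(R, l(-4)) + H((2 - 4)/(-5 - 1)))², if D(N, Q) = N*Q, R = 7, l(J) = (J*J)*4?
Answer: (1344 + √6)²/9 ≈ 2.0144e+5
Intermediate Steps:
H(E) = √2*√E (H(E) = √(2*E) = √2*√E)
l(J) = 4*J² (l(J) = J²*4 = 4*J²)
(D(R, l(-4)) + H((2 - 4)/(-5 - 1)))² = (7*(4*(-4)²) + √2*√((2 - 4)/(-5 - 1)))² = (7*(4*16) + √2*√(-2/(-6)))² = (7*64 + √2*√(-2*(-⅙)))² = (448 + √2*√(⅓))² = (448 + √2*(√3/3))² = (448 + √6/3)²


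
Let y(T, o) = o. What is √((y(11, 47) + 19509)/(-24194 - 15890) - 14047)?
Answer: 2*I*√352663731849/10021 ≈ 118.52*I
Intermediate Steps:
√((y(11, 47) + 19509)/(-24194 - 15890) - 14047) = √((47 + 19509)/(-24194 - 15890) - 14047) = √(19556/(-40084) - 14047) = √(19556*(-1/40084) - 14047) = √(-4889/10021 - 14047) = √(-140769876/10021) = 2*I*√352663731849/10021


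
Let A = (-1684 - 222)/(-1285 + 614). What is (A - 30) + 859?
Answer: 558165/671 ≈ 831.84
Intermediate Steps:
A = 1906/671 (A = -1906/(-671) = -1906*(-1/671) = 1906/671 ≈ 2.8405)
(A - 30) + 859 = (1906/671 - 30) + 859 = -18224/671 + 859 = 558165/671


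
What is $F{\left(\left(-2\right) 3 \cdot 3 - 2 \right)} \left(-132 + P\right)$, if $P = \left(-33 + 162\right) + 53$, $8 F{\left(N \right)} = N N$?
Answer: $2500$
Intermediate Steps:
$F{\left(N \right)} = \frac{N^{2}}{8}$ ($F{\left(N \right)} = \frac{N N}{8} = \frac{N^{2}}{8}$)
$P = 182$ ($P = 129 + 53 = 182$)
$F{\left(\left(-2\right) 3 \cdot 3 - 2 \right)} \left(-132 + P\right) = \frac{\left(\left(-2\right) 3 \cdot 3 - 2\right)^{2}}{8} \left(-132 + 182\right) = \frac{\left(\left(-6\right) 3 - 2\right)^{2}}{8} \cdot 50 = \frac{\left(-18 - 2\right)^{2}}{8} \cdot 50 = \frac{\left(-20\right)^{2}}{8} \cdot 50 = \frac{1}{8} \cdot 400 \cdot 50 = 50 \cdot 50 = 2500$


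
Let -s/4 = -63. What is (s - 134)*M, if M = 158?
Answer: 18644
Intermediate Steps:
s = 252 (s = -4*(-63) = 252)
(s - 134)*M = (252 - 134)*158 = 118*158 = 18644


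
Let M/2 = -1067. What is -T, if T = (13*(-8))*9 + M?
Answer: 3070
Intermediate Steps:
M = -2134 (M = 2*(-1067) = -2134)
T = -3070 (T = (13*(-8))*9 - 2134 = -104*9 - 2134 = -936 - 2134 = -3070)
-T = -1*(-3070) = 3070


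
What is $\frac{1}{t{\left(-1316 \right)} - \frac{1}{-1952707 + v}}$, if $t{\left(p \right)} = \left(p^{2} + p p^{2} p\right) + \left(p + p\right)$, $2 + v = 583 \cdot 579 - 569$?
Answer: $\frac{1615721}{4846075513064785161} \approx 3.3341 \cdot 10^{-13}$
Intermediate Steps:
$v = 336986$ ($v = -2 + \left(583 \cdot 579 - 569\right) = -2 + \left(337557 - 569\right) = -2 + 336988 = 336986$)
$t{\left(p \right)} = p^{2} + p^{4} + 2 p$ ($t{\left(p \right)} = \left(p^{2} + p^{3} p\right) + 2 p = \left(p^{2} + p^{4}\right) + 2 p = p^{2} + p^{4} + 2 p$)
$\frac{1}{t{\left(-1316 \right)} - \frac{1}{-1952707 + v}} = \frac{1}{- 1316 \left(2 - 1316 + \left(-1316\right)^{3}\right) - \frac{1}{-1952707 + 336986}} = \frac{1}{- 1316 \left(2 - 1316 - 2279122496\right) - \frac{1}{-1615721}} = \frac{1}{\left(-1316\right) \left(-2279123810\right) - - \frac{1}{1615721}} = \frac{1}{2999326933960 + \frac{1}{1615721}} = \frac{1}{\frac{4846075513064785161}{1615721}} = \frac{1615721}{4846075513064785161}$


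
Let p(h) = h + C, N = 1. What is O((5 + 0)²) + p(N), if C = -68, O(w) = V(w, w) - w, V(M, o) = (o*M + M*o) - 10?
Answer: 1148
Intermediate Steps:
V(M, o) = -10 + 2*M*o (V(M, o) = (M*o + M*o) - 10 = 2*M*o - 10 = -10 + 2*M*o)
O(w) = -10 - w + 2*w² (O(w) = (-10 + 2*w*w) - w = (-10 + 2*w²) - w = -10 - w + 2*w²)
p(h) = -68 + h (p(h) = h - 68 = -68 + h)
O((5 + 0)²) + p(N) = (-10 - (5 + 0)² + 2*((5 + 0)²)²) + (-68 + 1) = (-10 - 1*5² + 2*(5²)²) - 67 = (-10 - 1*25 + 2*25²) - 67 = (-10 - 25 + 2*625) - 67 = (-10 - 25 + 1250) - 67 = 1215 - 67 = 1148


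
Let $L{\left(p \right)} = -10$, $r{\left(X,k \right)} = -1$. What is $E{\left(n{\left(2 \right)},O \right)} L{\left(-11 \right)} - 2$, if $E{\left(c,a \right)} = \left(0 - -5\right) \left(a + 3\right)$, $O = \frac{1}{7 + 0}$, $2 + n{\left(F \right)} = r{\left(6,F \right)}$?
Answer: $- \frac{1114}{7} \approx -159.14$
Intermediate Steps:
$n{\left(F \right)} = -3$ ($n{\left(F \right)} = -2 - 1 = -3$)
$O = \frac{1}{7} \approx 0.14286$
$E{\left(c,a \right)} = 15 + 5 a$ ($E{\left(c,a \right)} = \left(0 + 5\right) \left(3 + a\right) = 5 \left(3 + a\right) = 15 + 5 a$)
$E{\left(n{\left(2 \right)},O \right)} L{\left(-11 \right)} - 2 = \left(15 + 5 \cdot \frac{1}{7}\right) \left(-10\right) - 2 = \left(15 + \frac{5}{7}\right) \left(-10\right) - 2 = \frac{110}{7} \left(-10\right) - 2 = - \frac{1100}{7} - 2 = - \frac{1114}{7}$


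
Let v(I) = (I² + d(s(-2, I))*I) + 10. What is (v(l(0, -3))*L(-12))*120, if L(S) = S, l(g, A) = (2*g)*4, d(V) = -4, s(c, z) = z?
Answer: -14400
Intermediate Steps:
l(g, A) = 8*g
v(I) = 10 + I² - 4*I (v(I) = (I² - 4*I) + 10 = 10 + I² - 4*I)
(v(l(0, -3))*L(-12))*120 = ((10 + (8*0)² - 32*0)*(-12))*120 = ((10 + 0² - 4*0)*(-12))*120 = ((10 + 0 + 0)*(-12))*120 = (10*(-12))*120 = -120*120 = -14400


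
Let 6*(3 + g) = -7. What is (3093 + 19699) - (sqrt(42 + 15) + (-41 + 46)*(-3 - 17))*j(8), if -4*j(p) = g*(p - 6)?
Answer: 69001/3 - 25*sqrt(57)/12 ≈ 22985.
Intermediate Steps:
g = -25/6 (g = -3 + (1/6)*(-7) = -3 - 7/6 = -25/6 ≈ -4.1667)
j(p) = -25/4 + 25*p/24 (j(p) = -(-25)*(p - 6)/24 = -(-25)*(-6 + p)/24 = -(25 - 25*p/6)/4 = -25/4 + 25*p/24)
(3093 + 19699) - (sqrt(42 + 15) + (-41 + 46)*(-3 - 17))*j(8) = (3093 + 19699) - (sqrt(42 + 15) + (-41 + 46)*(-3 - 17))*(-25/4 + (25/24)*8) = 22792 - (sqrt(57) + 5*(-20))*(-25/4 + 25/3) = 22792 - (sqrt(57) - 100)*25/12 = 22792 - (-100 + sqrt(57))*25/12 = 22792 - (-625/3 + 25*sqrt(57)/12) = 22792 + (625/3 - 25*sqrt(57)/12) = 69001/3 - 25*sqrt(57)/12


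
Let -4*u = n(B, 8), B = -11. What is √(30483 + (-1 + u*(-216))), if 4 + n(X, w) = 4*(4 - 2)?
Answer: √30698 ≈ 175.21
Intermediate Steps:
n(X, w) = 4 (n(X, w) = -4 + 4*(4 - 2) = -4 + 4*2 = -4 + 8 = 4)
u = -1 (u = -¼*4 = -1)
√(30483 + (-1 + u*(-216))) = √(30483 + (-1 - 1*(-216))) = √(30483 + (-1 + 216)) = √(30483 + 215) = √30698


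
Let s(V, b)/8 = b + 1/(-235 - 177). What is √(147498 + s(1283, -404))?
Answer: 6*√42514383/103 ≈ 379.82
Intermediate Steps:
s(V, b) = -2/103 + 8*b (s(V, b) = 8*(b + 1/(-235 - 177)) = 8*(b + 1/(-412)) = 8*(b - 1/412) = 8*(-1/412 + b) = -2/103 + 8*b)
√(147498 + s(1283, -404)) = √(147498 + (-2/103 + 8*(-404))) = √(147498 + (-2/103 - 3232)) = √(147498 - 332898/103) = √(14859396/103) = 6*√42514383/103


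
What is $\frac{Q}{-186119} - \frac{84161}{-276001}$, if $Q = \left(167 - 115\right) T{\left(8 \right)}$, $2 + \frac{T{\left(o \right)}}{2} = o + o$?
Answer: $\frac{1387463973}{4669911829} \approx 0.29711$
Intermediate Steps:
$T{\left(o \right)} = -4 + 4 o$ ($T{\left(o \right)} = -4 + 2 \left(o + o\right) = -4 + 2 \cdot 2 o = -4 + 4 o$)
$Q = 1456$ ($Q = \left(167 - 115\right) \left(-4 + 4 \cdot 8\right) = 52 \left(-4 + 32\right) = 52 \cdot 28 = 1456$)
$\frac{Q}{-186119} - \frac{84161}{-276001} = \frac{1456}{-186119} - \frac{84161}{-276001} = 1456 \left(- \frac{1}{186119}\right) - - \frac{7651}{25091} = - \frac{1456}{186119} + \frac{7651}{25091} = \frac{1387463973}{4669911829}$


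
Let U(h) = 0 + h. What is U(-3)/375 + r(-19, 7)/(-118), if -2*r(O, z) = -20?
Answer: -684/7375 ≈ -0.092746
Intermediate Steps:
r(O, z) = 10 (r(O, z) = -½*(-20) = 10)
U(h) = h
U(-3)/375 + r(-19, 7)/(-118) = -3/375 + 10/(-118) = -3*1/375 + 10*(-1/118) = -1/125 - 5/59 = -684/7375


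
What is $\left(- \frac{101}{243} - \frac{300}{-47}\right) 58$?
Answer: $\frac{3952874}{11421} \approx 346.11$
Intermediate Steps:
$\left(- \frac{101}{243} - \frac{300}{-47}\right) 58 = \left(\left(-101\right) \frac{1}{243} - - \frac{300}{47}\right) 58 = \left(- \frac{101}{243} + \frac{300}{47}\right) 58 = \frac{68153}{11421} \cdot 58 = \frac{3952874}{11421}$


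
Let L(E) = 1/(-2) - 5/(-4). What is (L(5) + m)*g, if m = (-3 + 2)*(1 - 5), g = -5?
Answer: -95/4 ≈ -23.750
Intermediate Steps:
L(E) = ¾ (L(E) = 1*(-½) - 5*(-¼) = -½ + 5/4 = ¾)
m = 4 (m = -1*(-4) = 4)
(L(5) + m)*g = (¾ + 4)*(-5) = (19/4)*(-5) = -95/4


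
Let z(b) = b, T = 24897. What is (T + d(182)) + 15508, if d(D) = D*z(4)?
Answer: 41133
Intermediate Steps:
d(D) = 4*D (d(D) = D*4 = 4*D)
(T + d(182)) + 15508 = (24897 + 4*182) + 15508 = (24897 + 728) + 15508 = 25625 + 15508 = 41133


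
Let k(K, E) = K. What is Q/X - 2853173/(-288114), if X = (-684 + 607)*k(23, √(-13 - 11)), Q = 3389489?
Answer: -971506264363/510249894 ≈ -1904.0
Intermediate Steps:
X = -1771 (X = (-684 + 607)*23 = -77*23 = -1771)
Q/X - 2853173/(-288114) = 3389489/(-1771) - 2853173/(-288114) = 3389489*(-1/1771) - 2853173*(-1/288114) = -3389489/1771 + 2853173/288114 = -971506264363/510249894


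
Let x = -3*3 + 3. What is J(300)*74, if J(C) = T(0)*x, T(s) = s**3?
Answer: 0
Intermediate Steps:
x = -6 (x = -9 + 3 = -6)
J(C) = 0 (J(C) = 0**3*(-6) = 0*(-6) = 0)
J(300)*74 = 0*74 = 0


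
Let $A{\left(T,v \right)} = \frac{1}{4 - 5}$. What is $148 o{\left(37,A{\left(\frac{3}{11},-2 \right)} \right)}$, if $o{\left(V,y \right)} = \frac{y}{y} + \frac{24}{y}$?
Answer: $-3404$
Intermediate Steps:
$A{\left(T,v \right)} = -1$ ($A{\left(T,v \right)} = \frac{1}{-1} = -1$)
$o{\left(V,y \right)} = 1 + \frac{24}{y}$
$148 o{\left(37,A{\left(\frac{3}{11},-2 \right)} \right)} = 148 \frac{24 - 1}{-1} = 148 \left(\left(-1\right) 23\right) = 148 \left(-23\right) = -3404$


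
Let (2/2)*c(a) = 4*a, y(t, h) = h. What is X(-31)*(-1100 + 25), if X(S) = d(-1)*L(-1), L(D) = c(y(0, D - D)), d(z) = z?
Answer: 0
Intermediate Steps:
c(a) = 4*a
L(D) = 0 (L(D) = 4*(D - D) = 4*0 = 0)
X(S) = 0 (X(S) = -1*0 = 0)
X(-31)*(-1100 + 25) = 0*(-1100 + 25) = 0*(-1075) = 0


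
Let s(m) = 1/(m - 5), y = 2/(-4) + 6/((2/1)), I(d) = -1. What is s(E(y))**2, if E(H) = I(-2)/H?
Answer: 25/729 ≈ 0.034294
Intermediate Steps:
y = 5/2 (y = 2*(-1/4) + 6/((2*1)) = -1/2 + 6/2 = -1/2 + 6*(1/2) = -1/2 + 3 = 5/2 ≈ 2.5000)
E(H) = -1/H
s(m) = 1/(-5 + m)
s(E(y))**2 = (1/(-5 - 1/5/2))**2 = (1/(-5 - 1*2/5))**2 = (1/(-5 - 2/5))**2 = (1/(-27/5))**2 = (-5/27)**2 = 25/729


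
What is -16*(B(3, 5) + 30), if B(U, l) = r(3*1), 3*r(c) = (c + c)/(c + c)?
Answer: -1456/3 ≈ -485.33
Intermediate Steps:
r(c) = ⅓ (r(c) = ((c + c)/(c + c))/3 = ((2*c)/((2*c)))/3 = ((2*c)*(1/(2*c)))/3 = (⅓)*1 = ⅓)
B(U, l) = ⅓
-16*(B(3, 5) + 30) = -16*(⅓ + 30) = -16*91/3 = -1456/3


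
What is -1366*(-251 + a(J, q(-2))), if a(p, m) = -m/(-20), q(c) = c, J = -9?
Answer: 1715013/5 ≈ 3.4300e+5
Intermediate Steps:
a(p, m) = m/20 (a(p, m) = -m*(-1)/20 = -(-1)*m/20 = m/20)
-1366*(-251 + a(J, q(-2))) = -1366*(-251 + (1/20)*(-2)) = -1366*(-251 - 1/10) = -1366*(-2511/10) = 1715013/5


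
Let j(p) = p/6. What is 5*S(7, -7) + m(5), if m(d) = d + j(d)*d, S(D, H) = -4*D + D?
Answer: -575/6 ≈ -95.833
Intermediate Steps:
S(D, H) = -3*D
j(p) = p/6 (j(p) = p*(⅙) = p/6)
m(d) = d + d²/6 (m(d) = d + (d/6)*d = d + d²/6)
5*S(7, -7) + m(5) = 5*(-3*7) + (⅙)*5*(6 + 5) = 5*(-21) + (⅙)*5*11 = -105 + 55/6 = -575/6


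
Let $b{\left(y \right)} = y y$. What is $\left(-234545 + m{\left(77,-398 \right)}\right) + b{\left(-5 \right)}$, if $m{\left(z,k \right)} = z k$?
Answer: $-265166$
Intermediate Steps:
$m{\left(z,k \right)} = k z$
$b{\left(y \right)} = y^{2}$
$\left(-234545 + m{\left(77,-398 \right)}\right) + b{\left(-5 \right)} = \left(-234545 - 30646\right) + \left(-5\right)^{2} = \left(-234545 - 30646\right) + 25 = -265191 + 25 = -265166$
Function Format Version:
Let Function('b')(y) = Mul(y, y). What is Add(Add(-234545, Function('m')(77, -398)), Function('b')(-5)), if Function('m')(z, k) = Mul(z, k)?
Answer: -265166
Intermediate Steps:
Function('m')(z, k) = Mul(k, z)
Function('b')(y) = Pow(y, 2)
Add(Add(-234545, Function('m')(77, -398)), Function('b')(-5)) = Add(Add(-234545, Mul(-398, 77)), Pow(-5, 2)) = Add(Add(-234545, -30646), 25) = Add(-265191, 25) = -265166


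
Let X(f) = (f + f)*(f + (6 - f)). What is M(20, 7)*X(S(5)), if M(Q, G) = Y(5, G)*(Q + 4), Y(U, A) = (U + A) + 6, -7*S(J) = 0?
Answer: 0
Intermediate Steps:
S(J) = 0 (S(J) = -1/7*0 = 0)
Y(U, A) = 6 + A + U (Y(U, A) = (A + U) + 6 = 6 + A + U)
M(Q, G) = (4 + Q)*(11 + G) (M(Q, G) = (6 + G + 5)*(Q + 4) = (11 + G)*(4 + Q) = (4 + Q)*(11 + G))
X(f) = 12*f (X(f) = (2*f)*6 = 12*f)
M(20, 7)*X(S(5)) = ((4 + 20)*(11 + 7))*(12*0) = (24*18)*0 = 432*0 = 0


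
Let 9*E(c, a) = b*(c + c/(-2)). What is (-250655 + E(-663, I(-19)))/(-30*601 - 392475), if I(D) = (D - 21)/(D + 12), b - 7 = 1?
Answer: 752849/1231515 ≈ 0.61132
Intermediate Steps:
b = 8 (b = 7 + 1 = 8)
I(D) = (-21 + D)/(12 + D)
E(c, a) = 4*c/9 (E(c, a) = (8*(c + c/(-2)))/9 = (8*(c + c*(-1/2)))/9 = (8*(c - c/2))/9 = (8*(c/2))/9 = (4*c)/9 = 4*c/9)
(-250655 + E(-663, I(-19)))/(-30*601 - 392475) = (-250655 + (4/9)*(-663))/(-30*601 - 392475) = (-250655 - 884/3)/(-18030 - 392475) = -752849/3/(-410505) = -752849/3*(-1/410505) = 752849/1231515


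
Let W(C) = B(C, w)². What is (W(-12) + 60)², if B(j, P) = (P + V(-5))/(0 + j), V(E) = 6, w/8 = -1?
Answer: 4669921/1296 ≈ 3603.3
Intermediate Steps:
w = -8 (w = 8*(-1) = -8)
B(j, P) = (6 + P)/j (B(j, P) = (P + 6)/(0 + j) = (6 + P)/j)
W(C) = 4/C² (W(C) = ((6 - 8)/C)² = (-2/C)² = 4/C²)
(W(-12) + 60)² = (4/(-12)² + 60)² = (4*(1/144) + 60)² = (1/36 + 60)² = (2161/36)² = 4669921/1296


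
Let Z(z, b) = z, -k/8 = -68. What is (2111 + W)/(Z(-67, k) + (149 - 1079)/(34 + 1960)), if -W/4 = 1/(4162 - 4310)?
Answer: -19468419/622192 ≈ -31.290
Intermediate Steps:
k = 544 (k = -8*(-68) = 544)
W = 1/37 (W = -4/(4162 - 4310) = -4/(-148) = -4*(-1/148) = 1/37 ≈ 0.027027)
(2111 + W)/(Z(-67, k) + (149 - 1079)/(34 + 1960)) = (2111 + 1/37)/(-67 + (149 - 1079)/(34 + 1960)) = 78108/(37*(-67 - 930/1994)) = 78108/(37*(-67 - 930*1/1994)) = 78108/(37*(-67 - 465/997)) = 78108/(37*(-67264/997)) = (78108/37)*(-997/67264) = -19468419/622192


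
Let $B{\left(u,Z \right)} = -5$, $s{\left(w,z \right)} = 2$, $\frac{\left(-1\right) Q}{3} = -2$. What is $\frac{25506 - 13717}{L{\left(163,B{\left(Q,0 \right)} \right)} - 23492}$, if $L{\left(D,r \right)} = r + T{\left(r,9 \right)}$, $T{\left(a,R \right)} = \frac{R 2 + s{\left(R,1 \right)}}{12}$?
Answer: $- \frac{35367}{70486} \approx -0.50176$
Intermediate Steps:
$Q = 6$ ($Q = \left(-3\right) \left(-2\right) = 6$)
$T{\left(a,R \right)} = \frac{1}{6} + \frac{R}{6}$ ($T{\left(a,R \right)} = \frac{R 2 + 2}{12} = \left(2 R + 2\right) \frac{1}{12} = \left(2 + 2 R\right) \frac{1}{12} = \frac{1}{6} + \frac{R}{6}$)
$L{\left(D,r \right)} = \frac{5}{3} + r$ ($L{\left(D,r \right)} = r + \left(\frac{1}{6} + \frac{1}{6} \cdot 9\right) = r + \left(\frac{1}{6} + \frac{3}{2}\right) = r + \frac{5}{3} = \frac{5}{3} + r$)
$\frac{25506 - 13717}{L{\left(163,B{\left(Q,0 \right)} \right)} - 23492} = \frac{25506 - 13717}{\left(\frac{5}{3} - 5\right) - 23492} = \frac{11789}{- \frac{10}{3} - 23492} = \frac{11789}{- \frac{70486}{3}} = 11789 \left(- \frac{3}{70486}\right) = - \frac{35367}{70486}$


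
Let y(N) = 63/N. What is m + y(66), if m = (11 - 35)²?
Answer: 12693/22 ≈ 576.95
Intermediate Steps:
m = 576 (m = (-24)² = 576)
m + y(66) = 576 + 63/66 = 576 + 63*(1/66) = 576 + 21/22 = 12693/22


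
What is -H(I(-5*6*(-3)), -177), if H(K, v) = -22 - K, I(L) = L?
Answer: 112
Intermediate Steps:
-H(I(-5*6*(-3)), -177) = -(-22 - (-5*6)*(-3)) = -(-22 - (-30)*(-3)) = -(-22 - 1*90) = -(-22 - 90) = -1*(-112) = 112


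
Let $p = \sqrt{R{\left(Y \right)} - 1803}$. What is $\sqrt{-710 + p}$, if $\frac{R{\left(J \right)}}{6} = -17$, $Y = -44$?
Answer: $\sqrt{-710 + i \sqrt{1905}} \approx 0.81862 + 26.658 i$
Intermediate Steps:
$R{\left(J \right)} = -102$ ($R{\left(J \right)} = 6 \left(-17\right) = -102$)
$p = i \sqrt{1905}$ ($p = \sqrt{-102 - 1803} = \sqrt{-1905} = i \sqrt{1905} \approx 43.646 i$)
$\sqrt{-710 + p} = \sqrt{-710 + i \sqrt{1905}}$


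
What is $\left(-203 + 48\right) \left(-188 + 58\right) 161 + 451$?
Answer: $3244601$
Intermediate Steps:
$\left(-203 + 48\right) \left(-188 + 58\right) 161 + 451 = \left(-155\right) \left(-130\right) 161 + 451 = 20150 \cdot 161 + 451 = 3244150 + 451 = 3244601$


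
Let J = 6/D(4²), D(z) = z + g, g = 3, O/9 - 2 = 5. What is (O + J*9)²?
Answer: 1565001/361 ≈ 4335.2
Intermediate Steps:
O = 63 (O = 18 + 9*5 = 18 + 45 = 63)
D(z) = 3 + z (D(z) = z + 3 = 3 + z)
J = 6/19 (J = 6/(3 + 4²) = 6/(3 + 16) = 6/19 ≈ 0.31579)
(O + J*9)² = (63 + (6/19)*9)² = (63 + 54/19)² = (1251/19)² = 1565001/361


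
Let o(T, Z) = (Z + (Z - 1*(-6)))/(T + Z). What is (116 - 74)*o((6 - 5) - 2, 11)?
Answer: 588/5 ≈ 117.60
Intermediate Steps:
o(T, Z) = (6 + 2*Z)/(T + Z) (o(T, Z) = (Z + (Z + 6))/(T + Z) = (Z + (6 + Z))/(T + Z) = (6 + 2*Z)/(T + Z))
(116 - 74)*o((6 - 5) - 2, 11) = (116 - 74)*(2*(3 + 11)/(((6 - 5) - 2) + 11)) = 42*(2*14/((1 - 2) + 11)) = 42*(2*14/(-1 + 11)) = 42*(2*14/10) = 42*(2*(1/10)*14) = 42*(14/5) = 588/5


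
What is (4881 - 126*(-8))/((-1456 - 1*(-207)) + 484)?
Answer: -1963/255 ≈ -7.6980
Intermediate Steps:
(4881 - 126*(-8))/((-1456 - 1*(-207)) + 484) = (4881 + 1008)/((-1456 + 207) + 484) = 5889/(-1249 + 484) = 5889/(-765) = 5889*(-1/765) = -1963/255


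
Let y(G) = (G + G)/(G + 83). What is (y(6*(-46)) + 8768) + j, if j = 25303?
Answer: 6576255/193 ≈ 34074.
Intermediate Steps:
y(G) = 2*G/(83 + G) (y(G) = (2*G)/(83 + G) = 2*G/(83 + G))
(y(6*(-46)) + 8768) + j = (2*(6*(-46))/(83 + 6*(-46)) + 8768) + 25303 = (2*(-276)/(83 - 276) + 8768) + 25303 = (2*(-276)/(-193) + 8768) + 25303 = (2*(-276)*(-1/193) + 8768) + 25303 = (552/193 + 8768) + 25303 = 1692776/193 + 25303 = 6576255/193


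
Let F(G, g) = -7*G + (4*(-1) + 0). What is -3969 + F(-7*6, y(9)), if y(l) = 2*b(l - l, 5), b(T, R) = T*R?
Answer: -3679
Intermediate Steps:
b(T, R) = R*T
y(l) = 0 (y(l) = 2*(5*(l - l)) = 2*(5*0) = 2*0 = 0)
F(G, g) = -4 - 7*G (F(G, g) = -7*G + (-4 + 0) = -7*G - 4 = -4 - 7*G)
-3969 + F(-7*6, y(9)) = -3969 + (-4 - (-49)*6) = -3969 + (-4 - 7*(-42)) = -3969 + (-4 + 294) = -3969 + 290 = -3679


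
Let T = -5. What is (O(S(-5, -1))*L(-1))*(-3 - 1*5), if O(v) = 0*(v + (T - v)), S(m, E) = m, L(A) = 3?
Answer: 0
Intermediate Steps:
O(v) = 0 (O(v) = 0*(v + (-5 - v)) = 0*(-5) = 0)
(O(S(-5, -1))*L(-1))*(-3 - 1*5) = (0*3)*(-3 - 1*5) = 0*(-3 - 5) = 0*(-8) = 0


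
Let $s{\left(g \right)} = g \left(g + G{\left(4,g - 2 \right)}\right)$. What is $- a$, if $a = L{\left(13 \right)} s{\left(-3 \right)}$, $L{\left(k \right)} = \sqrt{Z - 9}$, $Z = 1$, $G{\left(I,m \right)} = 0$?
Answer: $- 18 i \sqrt{2} \approx - 25.456 i$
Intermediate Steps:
$s{\left(g \right)} = g^{2}$ ($s{\left(g \right)} = g \left(g + 0\right) = g g = g^{2}$)
$L{\left(k \right)} = 2 i \sqrt{2}$ ($L{\left(k \right)} = \sqrt{1 - 9} = \sqrt{-8} = 2 i \sqrt{2}$)
$a = 18 i \sqrt{2}$ ($a = 2 i \sqrt{2} \left(-3\right)^{2} = 2 i \sqrt{2} \cdot 9 = 18 i \sqrt{2} \approx 25.456 i$)
$- a = - 18 i \sqrt{2}$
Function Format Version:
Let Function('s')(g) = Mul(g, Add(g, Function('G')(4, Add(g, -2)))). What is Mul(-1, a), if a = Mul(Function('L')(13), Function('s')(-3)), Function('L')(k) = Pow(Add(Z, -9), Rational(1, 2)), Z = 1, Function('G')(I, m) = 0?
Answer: Mul(-18, I, Pow(2, Rational(1, 2))) ≈ Mul(-25.456, I)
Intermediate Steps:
Function('s')(g) = Pow(g, 2) (Function('s')(g) = Mul(g, Add(g, 0)) = Mul(g, g) = Pow(g, 2))
Function('L')(k) = Mul(2, I, Pow(2, Rational(1, 2))) (Function('L')(k) = Pow(Add(1, -9), Rational(1, 2)) = Pow(-8, Rational(1, 2)) = Mul(2, I, Pow(2, Rational(1, 2))))
a = Mul(18, I, Pow(2, Rational(1, 2))) (a = Mul(Mul(2, I, Pow(2, Rational(1, 2))), Pow(-3, 2)) = Mul(Mul(2, I, Pow(2, Rational(1, 2))), 9) = Mul(18, I, Pow(2, Rational(1, 2))) ≈ Mul(25.456, I))
Mul(-1, a) = Mul(-1, Mul(18, I, Pow(2, Rational(1, 2)))) = Mul(-18, I, Pow(2, Rational(1, 2)))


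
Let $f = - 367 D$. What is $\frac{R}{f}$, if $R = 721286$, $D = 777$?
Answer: $- \frac{721286}{285159} \approx -2.5294$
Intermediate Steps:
$f = -285159$ ($f = \left(-367\right) 777 = -285159$)
$\frac{R}{f} = \frac{721286}{-285159} = 721286 \left(- \frac{1}{285159}\right) = - \frac{721286}{285159}$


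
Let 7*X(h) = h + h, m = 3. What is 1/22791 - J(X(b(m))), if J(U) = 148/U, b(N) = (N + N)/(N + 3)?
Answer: -11805737/22791 ≈ -518.00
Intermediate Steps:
b(N) = 2*N/(3 + N) (b(N) = (2*N)/(3 + N) = 2*N/(3 + N))
X(h) = 2*h/7 (X(h) = (h + h)/7 = (2*h)/7 = 2*h/7)
1/22791 - J(X(b(m))) = 1/22791 - 148/(2*(2*3/(3 + 3))/7) = 1/22791 - 148/(2*(2*3/6)/7) = 1/22791 - 148/(2*(2*3*(1/6))/7) = 1/22791 - 148/((2/7)*1) = 1/22791 - 148/2/7 = 1/22791 - 148*7/2 = 1/22791 - 1*518 = 1/22791 - 518 = -11805737/22791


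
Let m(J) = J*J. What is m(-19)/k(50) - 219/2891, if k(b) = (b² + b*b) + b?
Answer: -62299/14599550 ≈ -0.0042672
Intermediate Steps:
k(b) = b + 2*b² (k(b) = (b² + b²) + b = 2*b² + b = b + 2*b²)
m(J) = J²
m(-19)/k(50) - 219/2891 = (-19)²/((50*(1 + 2*50))) - 219/2891 = 361/((50*(1 + 100))) - 219*1/2891 = 361/((50*101)) - 219/2891 = 361/5050 - 219/2891 = -62299/14599550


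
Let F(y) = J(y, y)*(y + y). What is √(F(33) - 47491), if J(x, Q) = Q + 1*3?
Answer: I*√45115 ≈ 212.4*I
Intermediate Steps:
J(x, Q) = 3 + Q (J(x, Q) = Q + 3 = 3 + Q)
F(y) = 2*y*(3 + y) (F(y) = (3 + y)*(y + y) = (3 + y)*(2*y) = 2*y*(3 + y))
√(F(33) - 47491) = √(2*33*(3 + 33) - 47491) = √(2*33*36 - 47491) = √(2376 - 47491) = √(-45115) = I*√45115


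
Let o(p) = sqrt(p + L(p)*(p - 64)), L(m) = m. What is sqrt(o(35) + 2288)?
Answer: sqrt(2288 + 14*I*sqrt(5)) ≈ 47.834 + 0.3272*I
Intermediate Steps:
o(p) = sqrt(p + p*(-64 + p)) (o(p) = sqrt(p + p*(p - 64)) = sqrt(p + p*(-64 + p)))
sqrt(o(35) + 2288) = sqrt(sqrt(35*(-63 + 35)) + 2288) = sqrt(sqrt(35*(-28)) + 2288) = sqrt(sqrt(-980) + 2288) = sqrt(14*I*sqrt(5) + 2288) = sqrt(2288 + 14*I*sqrt(5))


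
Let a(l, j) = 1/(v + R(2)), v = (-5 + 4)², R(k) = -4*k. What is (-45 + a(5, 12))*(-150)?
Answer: 47400/7 ≈ 6771.4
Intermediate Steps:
v = 1 (v = (-1)² = 1)
a(l, j) = -⅐ (a(l, j) = 1/(1 - 4*2) = 1/(1 - 8) = 1/(-7) = -⅐)
(-45 + a(5, 12))*(-150) = (-45 - ⅐)*(-150) = -316/7*(-150) = 47400/7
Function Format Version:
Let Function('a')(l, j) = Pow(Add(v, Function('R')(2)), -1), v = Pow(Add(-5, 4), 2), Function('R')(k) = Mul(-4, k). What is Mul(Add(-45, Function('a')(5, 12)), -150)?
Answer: Rational(47400, 7) ≈ 6771.4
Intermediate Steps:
v = 1 (v = Pow(-1, 2) = 1)
Function('a')(l, j) = Rational(-1, 7) (Function('a')(l, j) = Pow(Add(1, Mul(-4, 2)), -1) = Pow(Add(1, -8), -1) = Pow(-7, -1) = Rational(-1, 7))
Mul(Add(-45, Function('a')(5, 12)), -150) = Mul(Add(-45, Rational(-1, 7)), -150) = Mul(Rational(-316, 7), -150) = Rational(47400, 7)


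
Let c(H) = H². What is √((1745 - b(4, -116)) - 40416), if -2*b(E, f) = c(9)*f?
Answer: I*√43369 ≈ 208.25*I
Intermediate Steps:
b(E, f) = -81*f/2 (b(E, f) = -9²*f/2 = -81*f/2)
√((1745 - b(4, -116)) - 40416) = √((1745 - (-81)*(-116)/2) - 40416) = √((1745 - 1*4698) - 40416) = √((1745 - 4698) - 40416) = √(-2953 - 40416) = √(-43369) = I*√43369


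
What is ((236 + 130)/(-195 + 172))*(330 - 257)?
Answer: -26718/23 ≈ -1161.7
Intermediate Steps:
((236 + 130)/(-195 + 172))*(330 - 257) = (366/(-23))*73 = (366*(-1/23))*73 = -366/23*73 = -26718/23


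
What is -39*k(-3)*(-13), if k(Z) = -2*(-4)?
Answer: 4056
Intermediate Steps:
k(Z) = 8
-39*k(-3)*(-13) = -39*8*(-13) = -312*(-13) = 4056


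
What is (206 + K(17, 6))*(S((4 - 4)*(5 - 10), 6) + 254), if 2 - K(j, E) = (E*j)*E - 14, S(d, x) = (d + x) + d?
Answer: -101400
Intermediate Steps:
S(d, x) = x + 2*d
K(j, E) = 16 - j*E² (K(j, E) = 2 - ((E*j)*E - 14) = 2 - (j*E² - 14) = 2 - (-14 + j*E²) = 2 + (14 - j*E²) = 16 - j*E²)
(206 + K(17, 6))*(S((4 - 4)*(5 - 10), 6) + 254) = (206 + (16 - 1*17*6²))*((6 + 2*((4 - 4)*(5 - 10))) + 254) = (206 + (16 - 1*17*36))*((6 + 2*(0*(-5))) + 254) = (206 + (16 - 612))*((6 + 2*0) + 254) = (206 - 596)*((6 + 0) + 254) = -390*(6 + 254) = -390*260 = -101400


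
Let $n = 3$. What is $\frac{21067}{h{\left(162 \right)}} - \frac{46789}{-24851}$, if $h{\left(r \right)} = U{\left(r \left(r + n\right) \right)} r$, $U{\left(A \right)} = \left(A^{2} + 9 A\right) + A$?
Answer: $\frac{5417752753179617}{2877525928292400} \approx 1.8828$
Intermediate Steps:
$U{\left(A \right)} = A^{2} + 10 A$
$h{\left(r \right)} = r^{2} \left(3 + r\right) \left(10 + r \left(3 + r\right)\right)$ ($h{\left(r \right)} = r \left(r + 3\right) \left(10 + r \left(r + 3\right)\right) r = r \left(3 + r\right) \left(10 + r \left(3 + r\right)\right) r = r^{2} \left(3 + r\right) \left(10 + r \left(3 + r\right)\right)$)
$\frac{21067}{h{\left(162 \right)}} - \frac{46789}{-24851} = \frac{21067}{162^{2} \left(3 + 162\right) \left(10 + 162 \left(3 + 162\right)\right)} - \frac{46789}{-24851} = \frac{21067}{26244 \cdot 165 \left(10 + 162 \cdot 165\right)} - - \frac{46789}{24851} = \frac{21067}{26244 \cdot 165 \left(10 + 26730\right)} + \frac{46789}{24851} = \frac{21067}{26244 \cdot 165 \cdot 26740} + \frac{46789}{24851} = \frac{21067}{115791152400} + \frac{46789}{24851} = \frac{5417752753179617}{2877525928292400}$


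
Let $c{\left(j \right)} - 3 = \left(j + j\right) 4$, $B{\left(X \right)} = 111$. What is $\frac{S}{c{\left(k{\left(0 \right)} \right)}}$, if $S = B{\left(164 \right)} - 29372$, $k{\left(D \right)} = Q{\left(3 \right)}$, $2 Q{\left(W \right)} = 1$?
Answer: $- \frac{29261}{7} \approx -4180.1$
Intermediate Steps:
$Q{\left(W \right)} = \frac{1}{2}$ ($Q{\left(W \right)} = \frac{1}{2} \cdot 1 = \frac{1}{2}$)
$k{\left(D \right)} = \frac{1}{2}$
$c{\left(j \right)} = 3 + 8 j$ ($c{\left(j \right)} = 3 + \left(j + j\right) 4 = 3 + 2 j 4 = 3 + 8 j$)
$S = -29261$ ($S = 111 - 29372 = -29261$)
$\frac{S}{c{\left(k{\left(0 \right)} \right)}} = - \frac{29261}{3 + 8 \cdot \frac{1}{2}} = - \frac{29261}{3 + 4} = - \frac{29261}{7}$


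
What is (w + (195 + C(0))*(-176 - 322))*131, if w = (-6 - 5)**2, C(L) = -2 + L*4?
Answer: -12575083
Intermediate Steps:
C(L) = -2 + 4*L
w = 121 (w = (-11)**2 = 121)
(w + (195 + C(0))*(-176 - 322))*131 = (121 + (195 + (-2 + 4*0))*(-176 - 322))*131 = (121 + (195 + (-2 + 0))*(-498))*131 = (121 + (195 - 2)*(-498))*131 = (121 + 193*(-498))*131 = (121 - 96114)*131 = -95993*131 = -12575083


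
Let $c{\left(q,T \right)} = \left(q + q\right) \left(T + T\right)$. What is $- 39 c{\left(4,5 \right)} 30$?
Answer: $-93600$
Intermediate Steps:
$c{\left(q,T \right)} = 4 T q$ ($c{\left(q,T \right)} = 2 q 2 T = 4 T q$)
$- 39 c{\left(4,5 \right)} 30 = - 39 \cdot 4 \cdot 5 \cdot 4 \cdot 30 = \left(-39\right) 80 \cdot 30 = \left(-3120\right) 30 = -93600$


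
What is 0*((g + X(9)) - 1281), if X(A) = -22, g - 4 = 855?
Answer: 0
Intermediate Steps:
g = 859 (g = 4 + 855 = 859)
0*((g + X(9)) - 1281) = 0*((859 - 22) - 1281) = 0*(837 - 1281) = 0*(-444) = 0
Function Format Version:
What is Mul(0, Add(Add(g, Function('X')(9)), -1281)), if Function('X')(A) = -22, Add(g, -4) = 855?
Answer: 0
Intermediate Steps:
g = 859 (g = Add(4, 855) = 859)
Mul(0, Add(Add(g, Function('X')(9)), -1281)) = Mul(0, Add(Add(859, -22), -1281)) = Mul(0, Add(837, -1281)) = Mul(0, -444) = 0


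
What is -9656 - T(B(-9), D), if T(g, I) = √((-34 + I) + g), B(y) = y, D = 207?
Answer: -9656 - 2*√41 ≈ -9668.8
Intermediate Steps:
T(g, I) = √(-34 + I + g)
-9656 - T(B(-9), D) = -9656 - √(-34 + 207 - 9) = -9656 - √164 = -9656 - 2*√41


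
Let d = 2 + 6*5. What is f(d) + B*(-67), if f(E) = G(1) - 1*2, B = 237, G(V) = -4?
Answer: -15885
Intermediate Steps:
d = 32 (d = 2 + 30 = 32)
f(E) = -6 (f(E) = -4 - 1*2 = -4 - 2 = -6)
f(d) + B*(-67) = -6 + 237*(-67) = -6 - 15879 = -15885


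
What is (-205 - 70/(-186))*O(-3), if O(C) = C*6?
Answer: 114180/31 ≈ 3683.2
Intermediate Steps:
O(C) = 6*C
(-205 - 70/(-186))*O(-3) = (-205 - 70/(-186))*(6*(-3)) = (-205 - 70*(-1/186))*(-18) = (-205 + 35/93)*(-18) = -19030/93*(-18) = 114180/31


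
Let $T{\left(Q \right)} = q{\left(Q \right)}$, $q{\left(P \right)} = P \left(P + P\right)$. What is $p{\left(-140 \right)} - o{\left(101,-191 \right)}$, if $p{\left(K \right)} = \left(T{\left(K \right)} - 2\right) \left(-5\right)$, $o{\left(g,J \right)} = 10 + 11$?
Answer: $-196011$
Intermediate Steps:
$q{\left(P \right)} = 2 P^{2}$ ($q{\left(P \right)} = P 2 P = 2 P^{2}$)
$T{\left(Q \right)} = 2 Q^{2}$
$o{\left(g,J \right)} = 21$
$p{\left(K \right)} = 10 - 10 K^{2}$ ($p{\left(K \right)} = \left(2 K^{2} - 2\right) \left(-5\right) = \left(-2 + 2 K^{2}\right) \left(-5\right) = 10 - 10 K^{2}$)
$p{\left(-140 \right)} - o{\left(101,-191 \right)} = \left(10 - 10 \left(-140\right)^{2}\right) - 21 = \left(10 - 196000\right) - 21 = -195990 - 21 = -196011$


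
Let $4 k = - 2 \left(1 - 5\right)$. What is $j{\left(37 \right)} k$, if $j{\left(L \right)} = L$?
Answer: $74$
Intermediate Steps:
$k = 2$ ($k = \frac{\left(-2\right) \left(1 - 5\right)}{4} = \frac{\left(-2\right) \left(-4\right)}{4} = \frac{1}{4} \cdot 8 = 2$)
$j{\left(37 \right)} k = 37 \cdot 2 = 74$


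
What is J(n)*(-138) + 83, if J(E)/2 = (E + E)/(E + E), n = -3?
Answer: -193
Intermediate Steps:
J(E) = 2 (J(E) = 2*((E + E)/(E + E)) = 2*((2*E)/((2*E))) = 2*((2*E)*(1/(2*E))) = 2*1 = 2)
J(n)*(-138) + 83 = 2*(-138) + 83 = -276 + 83 = -193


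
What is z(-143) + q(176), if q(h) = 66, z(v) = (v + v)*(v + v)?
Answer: 81862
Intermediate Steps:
z(v) = 4*v² (z(v) = (2*v)*(2*v) = 4*v²)
z(-143) + q(176) = 4*(-143)² + 66 = 4*20449 + 66 = 81796 + 66 = 81862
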